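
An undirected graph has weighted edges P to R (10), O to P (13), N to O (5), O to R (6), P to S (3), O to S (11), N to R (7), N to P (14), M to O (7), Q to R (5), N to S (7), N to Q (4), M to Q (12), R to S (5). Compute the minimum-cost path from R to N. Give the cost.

Some routes from R to N:
R - Q - N: 5 + 4 = 9
R - O - N: 6 + 5 = 11
R - N: 7
Best route has total 7.

7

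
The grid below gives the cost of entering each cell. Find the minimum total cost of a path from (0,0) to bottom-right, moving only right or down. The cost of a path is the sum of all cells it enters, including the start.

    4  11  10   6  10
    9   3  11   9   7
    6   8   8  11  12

One optimal route is r0c0 → r1c0 → r1c1 → r1c2 → r1c3 → r1c4 → r2c4.
Its cost is 4 + 9 + 3 + 11 + 9 + 7 + 12 = 55.
(Top row then right column would cost 60.)

55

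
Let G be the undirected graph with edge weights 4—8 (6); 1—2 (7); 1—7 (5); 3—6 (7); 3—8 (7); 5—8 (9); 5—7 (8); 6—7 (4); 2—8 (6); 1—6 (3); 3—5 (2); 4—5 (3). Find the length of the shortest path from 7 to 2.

12

Checking several routes:
7→6→1→2: 4 + 3 + 7 = 14
7→1→2: 5 + 7 = 12
7→5→4→8→2: 8 + 3 + 6 + 6 = 23
7→5→3→8→2: 8 + 2 + 7 + 6 = 23
Shortest: 12.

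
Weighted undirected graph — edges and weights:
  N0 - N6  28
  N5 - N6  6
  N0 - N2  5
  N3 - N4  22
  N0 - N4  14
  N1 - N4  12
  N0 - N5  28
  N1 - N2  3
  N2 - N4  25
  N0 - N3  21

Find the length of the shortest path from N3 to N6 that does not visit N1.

Some routes from N3 to N6 avoiding N1:
N3 - N0 - N6: 21 + 28 = 49
N3 - N4 - N2 - N0 - N6: 22 + 25 + 5 + 28 = 80
N3 - N4 - N0 - N6: 22 + 14 + 28 = 64
N3 - N0 - N5 - N6: 21 + 28 + 6 = 55
N3 - N4 - N0 - N5 - N6: 22 + 14 + 28 + 6 = 70
Best route has total 49.

49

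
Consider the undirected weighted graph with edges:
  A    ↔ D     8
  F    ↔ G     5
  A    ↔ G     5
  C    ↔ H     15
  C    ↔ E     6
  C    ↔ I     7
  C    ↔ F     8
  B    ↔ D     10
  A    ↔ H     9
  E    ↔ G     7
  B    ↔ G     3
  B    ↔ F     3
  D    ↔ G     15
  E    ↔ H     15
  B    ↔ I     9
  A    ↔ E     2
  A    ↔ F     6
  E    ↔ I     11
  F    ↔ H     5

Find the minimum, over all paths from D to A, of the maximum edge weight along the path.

Comparing a few candidate routes:
D→A: max(8) = 8
D→B→F→G→E→A: max(10, 3, 5, 7, 2) = 10
D→B→F→A: max(10, 3, 6) = 10
D→B→F→H→A: max(10, 3, 5, 9) = 10
The minimum achievable maximum is 8.

8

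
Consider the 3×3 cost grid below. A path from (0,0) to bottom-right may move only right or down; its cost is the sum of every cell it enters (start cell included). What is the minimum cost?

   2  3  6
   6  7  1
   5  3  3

One optimal route is r0c0→r0c1→r0c2→r1c2→r2c2.
Its cost is 2 + 3 + 6 + 1 + 3 = 15.

15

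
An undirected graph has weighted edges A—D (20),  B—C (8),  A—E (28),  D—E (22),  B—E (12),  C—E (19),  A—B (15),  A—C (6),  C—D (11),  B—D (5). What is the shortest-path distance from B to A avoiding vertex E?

Candidate routes:
B-A: 15
B-C-A: 8 + 6 = 14
B-D-A: 5 + 20 = 25
B-D-C-A: 5 + 11 + 6 = 22
B-C-D-A: 8 + 11 + 20 = 39
Shortest: 14.

14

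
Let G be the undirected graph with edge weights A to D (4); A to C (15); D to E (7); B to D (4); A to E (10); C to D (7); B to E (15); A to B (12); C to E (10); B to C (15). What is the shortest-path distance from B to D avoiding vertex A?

Routes from B to D avoiding A:
B - E - C - D: 15 + 10 + 7 = 32
B - E - D: 15 + 7 = 22
B - C - E - D: 15 + 10 + 7 = 32
B - C - D: 15 + 7 = 22
B - D: 4
The minimum is 4.

4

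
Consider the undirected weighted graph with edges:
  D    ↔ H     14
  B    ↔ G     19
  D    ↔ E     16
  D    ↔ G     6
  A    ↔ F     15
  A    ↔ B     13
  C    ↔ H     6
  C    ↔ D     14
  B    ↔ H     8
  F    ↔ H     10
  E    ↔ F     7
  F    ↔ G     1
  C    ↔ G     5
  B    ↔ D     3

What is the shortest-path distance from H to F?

A few of the H→F routes:
H→C→G→F: 6 + 5 + 1 = 12
H→F: 10
H→D→G→F: 14 + 6 + 1 = 21
H→B→D→G→F: 8 + 3 + 6 + 1 = 18
Shortest: 10.

10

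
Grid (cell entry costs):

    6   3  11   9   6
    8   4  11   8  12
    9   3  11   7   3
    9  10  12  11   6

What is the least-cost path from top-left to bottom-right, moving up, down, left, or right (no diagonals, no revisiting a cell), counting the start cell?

43

One optimal route is [0,0] [0,1] [1,1] [2,1] [2,2] [2,3] [2,4] [3,4].
Its cost is 6 + 3 + 4 + 3 + 11 + 7 + 3 + 6 = 43.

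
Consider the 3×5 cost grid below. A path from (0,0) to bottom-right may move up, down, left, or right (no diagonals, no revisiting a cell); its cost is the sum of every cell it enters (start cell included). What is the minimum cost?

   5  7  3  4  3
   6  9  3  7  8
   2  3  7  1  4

Cheapest: r0c0 -> r1c0 -> r2c0 -> r2c1 -> r2c2 -> r2c3 -> r2c4
  5 + 6 + 2 + 3 + 7 + 1 + 4 = 28

28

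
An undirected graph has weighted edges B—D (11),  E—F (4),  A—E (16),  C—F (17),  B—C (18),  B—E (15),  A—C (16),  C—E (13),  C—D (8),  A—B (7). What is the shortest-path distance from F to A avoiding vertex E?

33

Paths from F to A avoiding E:
F→C→D→B→A: 17 + 8 + 11 + 7 = 43
F→C→A: 17 + 16 = 33
F→C→B→A: 17 + 18 + 7 = 42
Best route has total 33.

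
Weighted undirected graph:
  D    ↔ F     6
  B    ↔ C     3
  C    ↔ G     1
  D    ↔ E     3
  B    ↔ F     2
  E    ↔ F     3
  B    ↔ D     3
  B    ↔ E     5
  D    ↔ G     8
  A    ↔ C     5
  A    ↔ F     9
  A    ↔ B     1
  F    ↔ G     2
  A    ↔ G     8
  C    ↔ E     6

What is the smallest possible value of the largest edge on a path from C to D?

Comparing a few candidate routes:
C→B→F→E→D: max(3, 2, 3, 3) = 3
C→B→D: max(3, 3) = 3
C→G→F→E→D: max(1, 2, 3, 3) = 3
Best route has worst link 3.

3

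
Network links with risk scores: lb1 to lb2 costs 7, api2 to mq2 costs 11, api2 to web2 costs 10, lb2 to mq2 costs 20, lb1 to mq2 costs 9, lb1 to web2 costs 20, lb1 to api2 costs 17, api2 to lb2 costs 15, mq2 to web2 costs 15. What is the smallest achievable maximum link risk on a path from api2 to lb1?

11

Comparing a few candidate routes:
api2 → lb1: max(17) = 17
api2 → web2 → mq2 → lb1: max(10, 15, 9) = 15
api2 → lb2 → lb1: max(15, 7) = 15
api2 → mq2 → lb1: max(11, 9) = 11
The minimum achievable maximum is 11.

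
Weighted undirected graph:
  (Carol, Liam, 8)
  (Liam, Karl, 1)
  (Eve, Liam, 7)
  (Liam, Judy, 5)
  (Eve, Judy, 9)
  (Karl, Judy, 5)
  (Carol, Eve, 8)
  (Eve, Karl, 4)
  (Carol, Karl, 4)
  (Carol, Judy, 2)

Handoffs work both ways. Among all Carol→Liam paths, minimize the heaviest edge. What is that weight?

Comparing a few candidate routes:
Carol-Judy-Liam: max(2, 5) = 5
Carol-Karl-Liam: max(4, 1) = 4
Carol-Judy-Karl-Liam: max(2, 5, 1) = 5
Smallest bottleneck: 4.

4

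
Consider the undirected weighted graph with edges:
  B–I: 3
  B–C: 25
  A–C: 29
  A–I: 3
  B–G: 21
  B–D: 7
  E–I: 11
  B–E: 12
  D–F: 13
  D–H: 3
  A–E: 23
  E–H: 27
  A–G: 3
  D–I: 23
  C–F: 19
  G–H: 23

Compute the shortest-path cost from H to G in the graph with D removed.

A few of the H→G routes:
H -> E -> A -> G: 27 + 23 + 3 = 53
H -> E -> B -> G: 27 + 12 + 21 = 60
H -> E -> I -> A -> G: 27 + 11 + 3 + 3 = 44
H -> E -> I -> B -> G: 27 + 11 + 3 + 21 = 62
H -> G: 23
H -> E -> B -> I -> A -> G: 27 + 12 + 3 + 3 + 3 = 48
Best route has total 23.

23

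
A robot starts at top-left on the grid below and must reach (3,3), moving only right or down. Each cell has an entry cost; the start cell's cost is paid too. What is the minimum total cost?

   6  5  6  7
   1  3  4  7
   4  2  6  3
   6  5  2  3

22

Best path: r0c0 -> r1c0 -> r1c1 -> r2c1 -> r3c1 -> r3c2 -> r3c3
Cost: 6 + 1 + 3 + 2 + 5 + 2 + 3 = 22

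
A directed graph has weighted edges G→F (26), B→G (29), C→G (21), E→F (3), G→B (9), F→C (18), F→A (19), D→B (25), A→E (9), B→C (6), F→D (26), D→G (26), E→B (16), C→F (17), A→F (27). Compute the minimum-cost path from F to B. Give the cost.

Paths from F to B:
F-D-G-B: 26 + 26 + 9 = 61
F-A-E-B: 19 + 9 + 16 = 44
F-C-G-B: 18 + 21 + 9 = 48
F-D-B: 26 + 25 = 51
Best route has total 44.

44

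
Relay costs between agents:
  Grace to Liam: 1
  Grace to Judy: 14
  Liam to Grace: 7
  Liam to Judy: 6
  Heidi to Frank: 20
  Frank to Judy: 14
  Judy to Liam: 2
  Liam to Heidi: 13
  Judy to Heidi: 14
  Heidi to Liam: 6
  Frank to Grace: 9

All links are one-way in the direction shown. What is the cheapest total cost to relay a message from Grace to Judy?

7

Paths from Grace to Judy:
Grace - Judy: 14
Grace - Liam - Judy: 1 + 6 = 7
Grace - Liam - Heidi - Frank - Judy: 1 + 13 + 20 + 14 = 48
Shortest: 7.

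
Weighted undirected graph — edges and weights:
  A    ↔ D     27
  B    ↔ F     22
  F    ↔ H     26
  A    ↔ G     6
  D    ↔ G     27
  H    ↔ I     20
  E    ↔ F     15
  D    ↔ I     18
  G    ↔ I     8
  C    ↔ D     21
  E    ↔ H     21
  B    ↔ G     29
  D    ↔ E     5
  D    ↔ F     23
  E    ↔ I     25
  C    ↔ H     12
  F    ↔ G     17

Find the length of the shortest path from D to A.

Some routes from D to A:
D - E - F - G - A: 5 + 15 + 17 + 6 = 43
D - G - A: 27 + 6 = 33
D - I - G - A: 18 + 8 + 6 = 32
D - A: 27
Best route has total 27.

27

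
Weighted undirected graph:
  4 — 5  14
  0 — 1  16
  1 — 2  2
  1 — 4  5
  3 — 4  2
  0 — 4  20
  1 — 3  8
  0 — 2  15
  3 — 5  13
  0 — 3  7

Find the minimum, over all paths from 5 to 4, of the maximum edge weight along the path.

13

A few of the 5→4 routes:
5→3→4: max(13, 2) = 13
5→3→1→0→4: max(13, 8, 16, 20) = 20
5→4: max(14) = 14
5→3→0→1→4: max(13, 7, 16, 5) = 16
5→3→0→2→1→4: max(13, 7, 15, 2, 5) = 15
5→3→1→4: max(13, 8, 5) = 13
Best route has worst link 13.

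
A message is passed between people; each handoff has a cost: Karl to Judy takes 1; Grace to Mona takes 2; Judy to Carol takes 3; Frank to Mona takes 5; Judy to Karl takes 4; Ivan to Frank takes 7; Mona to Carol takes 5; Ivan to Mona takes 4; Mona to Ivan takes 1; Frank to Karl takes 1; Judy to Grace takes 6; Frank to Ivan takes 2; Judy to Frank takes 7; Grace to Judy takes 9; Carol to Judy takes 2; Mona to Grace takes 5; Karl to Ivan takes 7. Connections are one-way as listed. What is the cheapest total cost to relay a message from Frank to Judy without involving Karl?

12

Routes from Frank to Judy avoiding Karl:
Frank - Mona - Carol - Judy: 5 + 5 + 2 = 12
Frank - Mona - Grace - Judy: 5 + 5 + 9 = 19
Frank - Ivan - Mona - Carol - Judy: 2 + 4 + 5 + 2 = 13
Frank - Ivan - Mona - Grace - Judy: 2 + 4 + 5 + 9 = 20
The minimum is 12.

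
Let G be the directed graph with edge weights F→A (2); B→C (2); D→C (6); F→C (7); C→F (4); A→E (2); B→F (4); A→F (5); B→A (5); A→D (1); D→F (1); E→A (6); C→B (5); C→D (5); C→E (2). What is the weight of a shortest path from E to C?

13

Paths from E to C:
E -> A -> D -> C: 6 + 1 + 6 = 13
E -> A -> F -> C: 6 + 5 + 7 = 18
E -> A -> D -> F -> C: 6 + 1 + 1 + 7 = 15
Best route has total 13.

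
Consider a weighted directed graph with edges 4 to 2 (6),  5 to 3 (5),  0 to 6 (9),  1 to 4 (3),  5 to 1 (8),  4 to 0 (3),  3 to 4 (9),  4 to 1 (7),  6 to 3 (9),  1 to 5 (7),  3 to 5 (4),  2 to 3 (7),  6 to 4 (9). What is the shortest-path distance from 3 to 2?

15

Paths from 3 to 2:
3 → 5 → 1 → 4 → 2: 4 + 8 + 3 + 6 = 21
3 → 4 → 2: 9 + 6 = 15
Shortest: 15.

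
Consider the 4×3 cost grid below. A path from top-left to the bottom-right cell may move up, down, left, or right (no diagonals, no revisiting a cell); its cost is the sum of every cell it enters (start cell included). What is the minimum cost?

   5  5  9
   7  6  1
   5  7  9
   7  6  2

28

Path [0,0]→[0,1]→[1,1]→[1,2]→[2,2]→[3,2]: 5 + 5 + 6 + 1 + 9 + 2 = 28.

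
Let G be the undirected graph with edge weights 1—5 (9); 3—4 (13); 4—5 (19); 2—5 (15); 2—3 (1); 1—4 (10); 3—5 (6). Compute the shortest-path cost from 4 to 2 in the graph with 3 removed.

Paths from 4 to 2 avoiding 3:
4 - 1 - 5 - 2: 10 + 9 + 15 = 34
4 - 5 - 2: 19 + 15 = 34
The minimum is 34.

34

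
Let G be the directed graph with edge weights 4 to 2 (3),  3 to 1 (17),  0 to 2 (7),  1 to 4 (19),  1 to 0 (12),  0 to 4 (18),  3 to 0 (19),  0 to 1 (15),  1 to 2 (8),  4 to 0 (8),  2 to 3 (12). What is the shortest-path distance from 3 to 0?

19

Candidate routes:
3 → 0: 19
3 → 1 → 0: 17 + 12 = 29
3 → 1 → 4 → 0: 17 + 19 + 8 = 44
Best route has total 19.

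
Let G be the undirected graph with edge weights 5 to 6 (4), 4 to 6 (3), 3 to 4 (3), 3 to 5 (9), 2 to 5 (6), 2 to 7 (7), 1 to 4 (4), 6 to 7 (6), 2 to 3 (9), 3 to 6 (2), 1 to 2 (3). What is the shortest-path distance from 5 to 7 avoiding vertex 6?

13

Candidate routes:
5 -> 3 -> 4 -> 1 -> 2 -> 7: 9 + 3 + 4 + 3 + 7 = 26
5 -> 2 -> 7: 6 + 7 = 13
5 -> 3 -> 2 -> 7: 9 + 9 + 7 = 25
Best route has total 13.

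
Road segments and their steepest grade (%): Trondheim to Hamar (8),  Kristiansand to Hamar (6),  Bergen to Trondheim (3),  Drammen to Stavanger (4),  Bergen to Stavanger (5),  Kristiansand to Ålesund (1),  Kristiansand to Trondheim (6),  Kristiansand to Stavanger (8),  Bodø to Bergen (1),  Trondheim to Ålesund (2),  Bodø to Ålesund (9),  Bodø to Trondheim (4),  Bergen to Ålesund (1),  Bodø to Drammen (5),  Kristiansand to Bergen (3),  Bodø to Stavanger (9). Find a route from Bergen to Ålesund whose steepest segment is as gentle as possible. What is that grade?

Some routes from Bergen to Ålesund:
Bergen - Trondheim - Ålesund: max(3, 2) = 3
Bergen - Kristiansand - Ålesund: max(3, 1) = 3
Bergen - Ålesund: max(1) = 1
Smallest bottleneck: 1%.

1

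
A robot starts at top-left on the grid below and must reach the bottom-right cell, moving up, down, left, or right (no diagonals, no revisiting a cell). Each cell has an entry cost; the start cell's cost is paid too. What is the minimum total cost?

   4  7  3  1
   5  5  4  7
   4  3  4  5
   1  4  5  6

Path (0,0) -> (1,0) -> (2,0) -> (3,0) -> (3,1) -> (3,2) -> (3,3): 4 + 5 + 4 + 1 + 4 + 5 + 6 = 29.

29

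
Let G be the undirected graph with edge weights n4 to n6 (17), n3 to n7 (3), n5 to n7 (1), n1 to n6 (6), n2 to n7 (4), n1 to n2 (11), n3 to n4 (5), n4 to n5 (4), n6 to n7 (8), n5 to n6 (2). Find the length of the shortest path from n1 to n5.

8

Checking several routes:
n1 -> n6 -> n5: 6 + 2 = 8
n1 -> n2 -> n7 -> n5: 11 + 4 + 1 = 16
n1 -> n6 -> n7 -> n5: 6 + 8 + 1 = 15
Best route has total 8.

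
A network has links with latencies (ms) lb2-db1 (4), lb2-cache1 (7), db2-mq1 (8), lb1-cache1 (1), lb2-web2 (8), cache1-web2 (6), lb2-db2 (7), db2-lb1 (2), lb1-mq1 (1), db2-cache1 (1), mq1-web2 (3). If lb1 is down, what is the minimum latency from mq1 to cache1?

A few of the mq1→cache1 routes:
mq1 -> web2 -> lb2 -> db2 -> cache1: 3 + 8 + 7 + 1 = 19
mq1 -> web2 -> lb2 -> cache1: 3 + 8 + 7 = 18
mq1 -> web2 -> cache1: 3 + 6 = 9
mq1 -> db2 -> cache1: 8 + 1 = 9
mq1 -> db2 -> lb2 -> cache1: 8 + 7 + 7 = 22
The minimum is 9 ms.

9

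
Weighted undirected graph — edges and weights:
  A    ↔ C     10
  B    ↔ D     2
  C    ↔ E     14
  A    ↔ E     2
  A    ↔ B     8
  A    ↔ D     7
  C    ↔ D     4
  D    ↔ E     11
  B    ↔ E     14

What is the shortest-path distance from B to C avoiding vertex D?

Routes from B to C avoiding D:
B -> E -> A -> C: 14 + 2 + 10 = 26
B -> A -> E -> C: 8 + 2 + 14 = 24
B -> A -> C: 8 + 10 = 18
B -> E -> C: 14 + 14 = 28
Shortest: 18.

18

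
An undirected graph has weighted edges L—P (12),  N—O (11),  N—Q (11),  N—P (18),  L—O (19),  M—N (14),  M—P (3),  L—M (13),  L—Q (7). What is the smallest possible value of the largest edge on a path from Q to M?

Comparing a few candidate routes:
Q - L - M: max(7, 13) = 13
Q - N - M: max(11, 14) = 14
Q - L - P - N - M: max(7, 12, 18, 14) = 18
Q - L - P - M: max(7, 12, 3) = 12
Best route has worst link 12.

12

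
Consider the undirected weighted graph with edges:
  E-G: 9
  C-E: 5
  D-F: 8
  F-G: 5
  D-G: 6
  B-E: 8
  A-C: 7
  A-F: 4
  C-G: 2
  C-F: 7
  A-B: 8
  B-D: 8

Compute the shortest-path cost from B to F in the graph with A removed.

16

Comparing a few candidate routes:
B - D - F: 8 + 8 = 16
B - D - G - F: 8 + 6 + 5 = 19
B - E - C - F: 8 + 5 + 7 = 20
B - E - C - G - F: 8 + 5 + 2 + 5 = 20
The minimum is 16.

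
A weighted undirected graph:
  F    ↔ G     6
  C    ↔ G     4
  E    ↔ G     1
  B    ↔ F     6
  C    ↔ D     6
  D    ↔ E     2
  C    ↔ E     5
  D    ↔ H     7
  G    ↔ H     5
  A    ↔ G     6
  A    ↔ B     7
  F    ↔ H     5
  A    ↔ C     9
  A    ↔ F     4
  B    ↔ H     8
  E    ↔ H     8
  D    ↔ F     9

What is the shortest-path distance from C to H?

9

Checking several routes:
C -> E -> H: 5 + 8 = 13
C -> G -> E -> H: 4 + 1 + 8 = 13
C -> E -> G -> H: 5 + 1 + 5 = 11
C -> G -> H: 4 + 5 = 9
C -> D -> H: 6 + 7 = 13
The minimum is 9.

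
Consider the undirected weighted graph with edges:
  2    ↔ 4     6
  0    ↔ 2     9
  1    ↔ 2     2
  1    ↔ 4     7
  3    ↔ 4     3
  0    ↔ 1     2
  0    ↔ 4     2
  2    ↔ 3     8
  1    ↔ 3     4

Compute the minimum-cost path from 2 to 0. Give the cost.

4

Some routes from 2 to 0:
2 → 4 → 0: 6 + 2 = 8
2 → 1 → 3 → 4 → 0: 2 + 4 + 3 + 2 = 11
2 → 0: 9
2 → 1 → 0: 2 + 2 = 4
2 → 1 → 4 → 0: 2 + 7 + 2 = 11
The minimum is 4.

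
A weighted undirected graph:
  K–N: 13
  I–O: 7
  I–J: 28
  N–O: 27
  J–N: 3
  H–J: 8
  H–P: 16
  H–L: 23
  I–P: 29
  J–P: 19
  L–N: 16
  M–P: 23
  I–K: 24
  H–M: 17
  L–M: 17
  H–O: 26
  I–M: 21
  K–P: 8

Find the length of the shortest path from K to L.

A few of the K→L routes:
K - N - J - H - L: 13 + 3 + 8 + 23 = 47
K - P - H - L: 8 + 16 + 23 = 47
K - N - L: 13 + 16 = 29
K - P - J - N - L: 8 + 19 + 3 + 16 = 46
K - P - M - L: 8 + 23 + 17 = 48
K - P - H - J - N - L: 8 + 16 + 8 + 3 + 16 = 51
Shortest: 29.

29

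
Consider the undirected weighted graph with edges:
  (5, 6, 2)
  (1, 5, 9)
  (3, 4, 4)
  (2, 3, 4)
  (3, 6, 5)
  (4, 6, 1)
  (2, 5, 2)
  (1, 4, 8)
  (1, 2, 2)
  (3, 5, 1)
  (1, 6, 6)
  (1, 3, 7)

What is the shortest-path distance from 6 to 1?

A few of the 6→1 routes:
6 -> 1: 6
6 -> 5 -> 3 -> 2 -> 1: 2 + 1 + 4 + 2 = 9
6 -> 5 -> 2 -> 1: 2 + 2 + 2 = 6
6 -> 3 -> 5 -> 2 -> 1: 5 + 1 + 2 + 2 = 10
6 -> 4 -> 1: 1 + 8 = 9
Best route has total 6.

6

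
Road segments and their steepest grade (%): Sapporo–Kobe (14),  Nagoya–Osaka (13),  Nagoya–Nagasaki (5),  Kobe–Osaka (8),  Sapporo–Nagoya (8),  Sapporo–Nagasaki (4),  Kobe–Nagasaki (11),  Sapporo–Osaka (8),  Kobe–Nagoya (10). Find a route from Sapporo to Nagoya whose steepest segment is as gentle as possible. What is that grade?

5

A few of the Sapporo→Nagoya routes:
Sapporo → Nagasaki → Kobe → Nagoya: max(4, 11, 10) = 11
Sapporo → Nagoya: max(8) = 8
Sapporo → Nagasaki → Nagoya: max(4, 5) = 5
Sapporo → Osaka → Kobe → Nagasaki → Nagoya: max(8, 8, 11, 5) = 11
Sapporo → Osaka → Kobe → Nagoya: max(8, 8, 10) = 10
Smallest bottleneck: 5%.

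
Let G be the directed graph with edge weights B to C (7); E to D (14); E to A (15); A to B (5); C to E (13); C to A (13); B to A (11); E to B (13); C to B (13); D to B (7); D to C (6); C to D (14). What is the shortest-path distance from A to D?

Paths from A to D:
A→B→C→D: 5 + 7 + 14 = 26
A→B→C→E→D: 5 + 7 + 13 + 14 = 39
The minimum is 26.

26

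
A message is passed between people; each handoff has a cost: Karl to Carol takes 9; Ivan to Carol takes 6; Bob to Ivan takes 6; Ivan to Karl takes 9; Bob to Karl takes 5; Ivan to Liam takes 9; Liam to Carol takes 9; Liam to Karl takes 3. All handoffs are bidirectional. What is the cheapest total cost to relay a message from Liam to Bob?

A few of the Liam→Bob routes:
Liam-Karl-Bob: 3 + 5 = 8
Liam-Carol-Ivan-Bob: 9 + 6 + 6 = 21
Liam-Karl-Ivan-Bob: 3 + 9 + 6 = 18
Liam-Carol-Karl-Bob: 9 + 9 + 5 = 23
Liam-Ivan-Bob: 9 + 6 = 15
The minimum is 8.

8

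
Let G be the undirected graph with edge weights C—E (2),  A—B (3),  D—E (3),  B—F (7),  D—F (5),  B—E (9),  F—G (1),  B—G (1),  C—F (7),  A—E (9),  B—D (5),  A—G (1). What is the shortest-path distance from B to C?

Comparing a few candidate routes:
B -> A -> G -> F -> C: 3 + 1 + 1 + 7 = 12
B -> G -> F -> C: 1 + 1 + 7 = 9
B -> E -> C: 9 + 2 = 11
B -> D -> E -> C: 5 + 3 + 2 = 10
The minimum is 9.

9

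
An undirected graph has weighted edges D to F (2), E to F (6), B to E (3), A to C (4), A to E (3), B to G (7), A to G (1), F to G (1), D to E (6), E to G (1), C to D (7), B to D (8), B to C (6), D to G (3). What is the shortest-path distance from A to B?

Comparing a few candidate routes:
A-E-B: 3 + 3 = 6
A-G-E-B: 1 + 1 + 3 = 5
A-G-B: 1 + 7 = 8
A-C-B: 4 + 6 = 10
A-G-F-E-B: 1 + 1 + 6 + 3 = 11
Shortest: 5.

5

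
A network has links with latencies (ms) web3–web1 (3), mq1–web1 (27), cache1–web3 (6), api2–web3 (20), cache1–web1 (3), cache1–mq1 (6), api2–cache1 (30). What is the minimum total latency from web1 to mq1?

9

Some routes from web1 to mq1:
web1-cache1-mq1: 3 + 6 = 9
web1-mq1: 27
web1-web3-cache1-mq1: 3 + 6 + 6 = 15
Best route has total 9 ms.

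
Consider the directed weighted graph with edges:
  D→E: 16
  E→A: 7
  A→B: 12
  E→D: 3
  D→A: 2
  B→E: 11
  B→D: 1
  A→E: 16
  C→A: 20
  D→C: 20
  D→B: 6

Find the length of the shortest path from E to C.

Paths from E to C:
E → D → C: 3 + 20 = 23
E → A → B → D → C: 7 + 12 + 1 + 20 = 40
The minimum is 23.

23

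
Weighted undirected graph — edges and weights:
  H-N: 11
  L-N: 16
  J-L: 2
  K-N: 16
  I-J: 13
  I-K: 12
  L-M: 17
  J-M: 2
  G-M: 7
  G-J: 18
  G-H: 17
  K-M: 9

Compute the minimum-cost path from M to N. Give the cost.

20

A few of the M→N routes:
M-J-I-K-N: 2 + 13 + 12 + 16 = 43
M-L-N: 17 + 16 = 33
M-J-L-N: 2 + 2 + 16 = 20
M-G-J-L-N: 7 + 18 + 2 + 16 = 43
M-K-N: 9 + 16 = 25
M-G-H-N: 7 + 17 + 11 = 35
The minimum is 20.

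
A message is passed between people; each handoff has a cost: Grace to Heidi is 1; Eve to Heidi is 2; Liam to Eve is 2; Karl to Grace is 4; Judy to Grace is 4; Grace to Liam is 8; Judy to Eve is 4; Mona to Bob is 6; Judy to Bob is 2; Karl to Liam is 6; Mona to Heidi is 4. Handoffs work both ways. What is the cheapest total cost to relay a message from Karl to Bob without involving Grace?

14

Candidate routes:
Karl -> Liam -> Eve -> Judy -> Bob: 6 + 2 + 4 + 2 = 14
Karl -> Liam -> Eve -> Heidi -> Mona -> Bob: 6 + 2 + 2 + 4 + 6 = 20
Shortest: 14.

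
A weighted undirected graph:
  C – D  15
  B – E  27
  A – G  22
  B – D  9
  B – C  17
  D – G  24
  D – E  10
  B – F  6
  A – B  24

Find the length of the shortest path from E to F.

Candidate routes:
E - B - F: 27 + 6 = 33
E - D - B - F: 10 + 9 + 6 = 25
E - D - C - B - F: 10 + 15 + 17 + 6 = 48
E - D - G - A - B - F: 10 + 24 + 22 + 24 + 6 = 86
Shortest: 25.

25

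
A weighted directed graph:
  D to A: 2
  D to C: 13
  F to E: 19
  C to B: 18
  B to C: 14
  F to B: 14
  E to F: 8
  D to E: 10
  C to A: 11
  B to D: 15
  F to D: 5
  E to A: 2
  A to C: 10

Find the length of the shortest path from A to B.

28

Candidate routes:
A→C→B: 10 + 18 = 28
Shortest: 28.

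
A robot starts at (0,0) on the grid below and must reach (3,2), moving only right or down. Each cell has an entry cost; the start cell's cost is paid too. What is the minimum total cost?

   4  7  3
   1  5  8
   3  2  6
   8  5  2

17

Best path: (0,0) (1,0) (2,0) (2,1) (3,1) (3,2)
Cost: 4 + 1 + 3 + 2 + 5 + 2 = 17
(Top row then right column would cost 30.)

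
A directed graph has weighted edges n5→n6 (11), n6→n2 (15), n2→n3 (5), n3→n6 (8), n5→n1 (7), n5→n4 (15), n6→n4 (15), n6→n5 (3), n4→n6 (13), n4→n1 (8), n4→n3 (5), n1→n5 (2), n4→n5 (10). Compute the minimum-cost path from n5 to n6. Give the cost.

11

Routes from n5 to n6:
n5→n4→n3→n6: 15 + 5 + 8 = 28
n5→n6: 11
n5→n4→n6: 15 + 13 = 28
The minimum is 11.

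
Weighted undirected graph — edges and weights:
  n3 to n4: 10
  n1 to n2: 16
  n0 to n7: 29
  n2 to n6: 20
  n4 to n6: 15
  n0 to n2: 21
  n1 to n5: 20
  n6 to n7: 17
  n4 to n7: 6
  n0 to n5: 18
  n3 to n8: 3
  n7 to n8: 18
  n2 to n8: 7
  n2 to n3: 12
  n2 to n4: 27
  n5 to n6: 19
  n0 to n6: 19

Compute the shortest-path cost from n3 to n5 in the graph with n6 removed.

A few of the n3→n5 routes:
n3 → n4 → n7 → n0 → n5: 10 + 6 + 29 + 18 = 63
n3 → n2 → n1 → n5: 12 + 16 + 20 = 48
n3 → n2 → n0 → n5: 12 + 21 + 18 = 51
n3 → n8 → n2 → n0 → n5: 3 + 7 + 21 + 18 = 49
n3 → n8 → n2 → n1 → n5: 3 + 7 + 16 + 20 = 46
The minimum is 46.

46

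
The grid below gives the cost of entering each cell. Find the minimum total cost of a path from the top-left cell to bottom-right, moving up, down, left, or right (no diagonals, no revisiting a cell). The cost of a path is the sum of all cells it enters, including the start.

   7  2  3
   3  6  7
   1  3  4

Path (0,0) → (1,0) → (2,0) → (2,1) → (2,2): 7 + 3 + 1 + 3 + 4 = 18.

18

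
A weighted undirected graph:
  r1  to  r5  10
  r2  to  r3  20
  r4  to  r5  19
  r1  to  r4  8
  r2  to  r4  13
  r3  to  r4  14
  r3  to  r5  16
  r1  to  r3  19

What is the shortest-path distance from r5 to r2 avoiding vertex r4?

36

Routes from r5 to r2 avoiding r4:
r5-r1-r3-r2: 10 + 19 + 20 = 49
r5-r3-r2: 16 + 20 = 36
Best route has total 36.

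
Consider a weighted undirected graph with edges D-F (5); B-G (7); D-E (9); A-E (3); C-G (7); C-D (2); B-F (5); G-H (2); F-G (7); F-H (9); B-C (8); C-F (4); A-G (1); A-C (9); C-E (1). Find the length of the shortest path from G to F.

A few of the G→F routes:
G-H-F: 2 + 9 = 11
G-A-E-C-F: 1 + 3 + 1 + 4 = 9
G-F: 7
The minimum is 7.

7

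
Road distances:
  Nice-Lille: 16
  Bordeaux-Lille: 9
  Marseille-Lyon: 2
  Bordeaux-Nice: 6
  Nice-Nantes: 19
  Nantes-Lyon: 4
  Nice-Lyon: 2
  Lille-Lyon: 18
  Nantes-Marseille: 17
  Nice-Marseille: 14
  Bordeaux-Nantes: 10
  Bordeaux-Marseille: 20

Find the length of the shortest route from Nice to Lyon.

2

Some routes from Nice to Lyon:
Nice → Lyon: 2
Nice → Nantes → Lyon: 19 + 4 = 23
Nice → Bordeaux → Nantes → Lyon: 6 + 10 + 4 = 20
Nice → Marseille → Lyon: 14 + 2 = 16
Nice → Bordeaux → Marseille → Lyon: 6 + 20 + 2 = 28
Best route has total 2.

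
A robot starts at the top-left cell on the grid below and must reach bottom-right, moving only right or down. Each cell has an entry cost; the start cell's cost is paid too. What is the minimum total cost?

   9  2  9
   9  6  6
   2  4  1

Best path: r0c0 r0c1 r1c1 r2c1 r2c2
Cost: 9 + 2 + 6 + 4 + 1 = 22

22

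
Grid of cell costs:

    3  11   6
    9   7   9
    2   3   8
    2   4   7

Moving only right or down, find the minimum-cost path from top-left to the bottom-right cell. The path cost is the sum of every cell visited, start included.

27

Best path: [0,0] -> [1,0] -> [2,0] -> [3,0] -> [3,1] -> [3,2]
Cost: 3 + 9 + 2 + 2 + 4 + 7 = 27
(Top row then right column would cost 44.)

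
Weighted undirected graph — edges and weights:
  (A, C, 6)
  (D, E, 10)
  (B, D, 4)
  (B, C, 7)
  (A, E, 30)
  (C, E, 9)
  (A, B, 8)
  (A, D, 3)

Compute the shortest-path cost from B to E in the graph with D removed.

Checking several routes:
B → A → E: 8 + 30 = 38
B → C → E: 7 + 9 = 16
B → A → C → E: 8 + 6 + 9 = 23
Shortest: 16.

16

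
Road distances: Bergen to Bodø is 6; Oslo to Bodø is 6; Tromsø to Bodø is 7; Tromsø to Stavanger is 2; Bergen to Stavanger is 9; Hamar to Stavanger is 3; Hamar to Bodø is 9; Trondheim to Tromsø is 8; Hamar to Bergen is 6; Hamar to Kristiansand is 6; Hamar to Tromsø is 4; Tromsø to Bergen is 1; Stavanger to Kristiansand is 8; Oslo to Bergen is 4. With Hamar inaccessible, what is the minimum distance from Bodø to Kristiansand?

Paths from Bodø to Kristiansand avoiding Hamar:
Bodø → Bergen → Tromsø → Stavanger → Kristiansand: 6 + 1 + 2 + 8 = 17
Bodø → Bergen → Stavanger → Kristiansand: 6 + 9 + 8 = 23
Bodø → Tromsø → Bergen → Stavanger → Kristiansand: 7 + 1 + 9 + 8 = 25
Bodø → Oslo → Bergen → Tromsø → Stavanger → Kristiansand: 6 + 4 + 1 + 2 + 8 = 21
Bodø → Oslo → Bergen → Stavanger → Kristiansand: 6 + 4 + 9 + 8 = 27
Bodø → Tromsø → Stavanger → Kristiansand: 7 + 2 + 8 = 17
The minimum is 17.

17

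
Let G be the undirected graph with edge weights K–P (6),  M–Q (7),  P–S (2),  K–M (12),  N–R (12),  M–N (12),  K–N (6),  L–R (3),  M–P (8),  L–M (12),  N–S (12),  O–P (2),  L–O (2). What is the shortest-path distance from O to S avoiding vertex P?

29

Paths from O to S avoiding P:
O-L-R-N-S: 2 + 3 + 12 + 12 = 29
O-L-M-K-N-S: 2 + 12 + 12 + 6 + 12 = 44
O-L-M-N-S: 2 + 12 + 12 + 12 = 38
The minimum is 29.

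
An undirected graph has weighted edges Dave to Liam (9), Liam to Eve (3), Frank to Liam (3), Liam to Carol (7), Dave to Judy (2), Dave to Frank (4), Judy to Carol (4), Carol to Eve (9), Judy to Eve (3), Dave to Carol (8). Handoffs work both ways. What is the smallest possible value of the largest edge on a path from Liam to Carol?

4

Some routes from Liam to Carol:
Liam-Carol: max(7) = 7
Liam-Frank-Dave-Carol: max(3, 4, 8) = 8
Liam-Frank-Dave-Judy-Carol: max(3, 4, 2, 4) = 4
Liam-Eve-Judy-Carol: max(3, 3, 4) = 4
The minimum achievable maximum is 4.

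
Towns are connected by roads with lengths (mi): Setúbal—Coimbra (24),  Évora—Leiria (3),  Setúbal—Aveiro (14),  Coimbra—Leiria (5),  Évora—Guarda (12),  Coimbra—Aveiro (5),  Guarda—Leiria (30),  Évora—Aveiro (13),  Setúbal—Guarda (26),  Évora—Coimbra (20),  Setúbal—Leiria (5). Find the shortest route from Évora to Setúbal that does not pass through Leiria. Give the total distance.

27

Paths from Évora to Setúbal avoiding Leiria:
Évora - Coimbra - Aveiro - Setúbal: 20 + 5 + 14 = 39
Évora - Guarda - Setúbal: 12 + 26 = 38
Évora - Aveiro - Setúbal: 13 + 14 = 27
Évora - Coimbra - Setúbal: 20 + 24 = 44
Évora - Aveiro - Coimbra - Setúbal: 13 + 5 + 24 = 42
Best route has total 27 mi.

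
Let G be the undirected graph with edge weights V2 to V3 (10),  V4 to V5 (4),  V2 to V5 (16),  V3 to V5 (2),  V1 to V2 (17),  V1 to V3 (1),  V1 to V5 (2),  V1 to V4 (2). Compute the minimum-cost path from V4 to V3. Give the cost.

3

Some routes from V4 to V3:
V4 → V5 → V3: 4 + 2 = 6
V4 → V1 → V2 → V3: 2 + 17 + 10 = 29
V4 → V1 → V5 → V3: 2 + 2 + 2 = 6
V4 → V1 → V5 → V2 → V3: 2 + 2 + 16 + 10 = 30
V4 → V5 → V1 → V3: 4 + 2 + 1 = 7
V4 → V1 → V3: 2 + 1 = 3
Shortest: 3.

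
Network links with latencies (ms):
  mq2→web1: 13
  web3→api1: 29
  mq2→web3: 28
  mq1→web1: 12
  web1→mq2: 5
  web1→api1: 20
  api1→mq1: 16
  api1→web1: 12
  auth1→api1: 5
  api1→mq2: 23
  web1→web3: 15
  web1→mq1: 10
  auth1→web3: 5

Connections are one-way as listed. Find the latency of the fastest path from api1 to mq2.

17

Paths from api1 to mq2:
api1 - web1 - mq2: 12 + 5 = 17
api1 - mq1 - web1 - mq2: 16 + 12 + 5 = 33
api1 - mq2: 23
The minimum is 17 ms.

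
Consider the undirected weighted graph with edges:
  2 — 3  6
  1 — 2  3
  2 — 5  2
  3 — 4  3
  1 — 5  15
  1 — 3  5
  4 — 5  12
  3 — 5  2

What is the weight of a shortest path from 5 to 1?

Checking several routes:
5 -> 4 -> 3 -> 1: 12 + 3 + 5 = 20
5 -> 2 -> 1: 2 + 3 = 5
5 -> 1: 15
5 -> 3 -> 1: 2 + 5 = 7
5 -> 2 -> 3 -> 1: 2 + 6 + 5 = 13
5 -> 3 -> 2 -> 1: 2 + 6 + 3 = 11
Best route has total 5.

5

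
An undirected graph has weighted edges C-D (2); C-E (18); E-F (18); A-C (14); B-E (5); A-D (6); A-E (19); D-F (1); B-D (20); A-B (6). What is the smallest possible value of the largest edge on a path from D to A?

6

Comparing a few candidate routes:
D→C→E→B→A: max(2, 18, 5, 6) = 18
D→F→E→B→A: max(1, 18, 5, 6) = 18
D→C→A: max(2, 14) = 14
D→A: max(6) = 6
D→C→E→A: max(2, 18, 19) = 19
D→F→E→C→A: max(1, 18, 18, 14) = 18
The minimum achievable maximum is 6.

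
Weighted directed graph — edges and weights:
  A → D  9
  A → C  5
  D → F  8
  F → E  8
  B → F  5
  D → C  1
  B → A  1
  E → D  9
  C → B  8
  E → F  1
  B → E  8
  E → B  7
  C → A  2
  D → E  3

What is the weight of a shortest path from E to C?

Candidate routes:
E - B - A - D - C: 7 + 1 + 9 + 1 = 18
E - B - A - C: 7 + 1 + 5 = 13
E - D - C: 9 + 1 = 10
The minimum is 10.

10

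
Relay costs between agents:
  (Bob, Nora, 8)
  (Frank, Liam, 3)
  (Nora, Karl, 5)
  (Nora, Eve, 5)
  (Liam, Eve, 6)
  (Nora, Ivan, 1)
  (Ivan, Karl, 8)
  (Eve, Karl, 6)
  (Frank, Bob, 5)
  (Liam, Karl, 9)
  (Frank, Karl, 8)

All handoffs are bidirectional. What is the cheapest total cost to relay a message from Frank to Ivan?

14

Some routes from Frank to Ivan:
Frank -> Liam -> Eve -> Nora -> Ivan: 3 + 6 + 5 + 1 = 15
Frank -> Karl -> Nora -> Ivan: 8 + 5 + 1 = 14
Frank -> Bob -> Nora -> Ivan: 5 + 8 + 1 = 14
Best route has total 14.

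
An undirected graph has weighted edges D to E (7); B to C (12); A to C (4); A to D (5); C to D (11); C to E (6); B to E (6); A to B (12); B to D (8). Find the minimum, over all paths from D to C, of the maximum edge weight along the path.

Comparing a few candidate routes:
D-E-C: max(7, 6) = 7
D-B-E-C: max(8, 6, 6) = 8
D-A-C: max(5, 4) = 5
Best route has worst link 5.

5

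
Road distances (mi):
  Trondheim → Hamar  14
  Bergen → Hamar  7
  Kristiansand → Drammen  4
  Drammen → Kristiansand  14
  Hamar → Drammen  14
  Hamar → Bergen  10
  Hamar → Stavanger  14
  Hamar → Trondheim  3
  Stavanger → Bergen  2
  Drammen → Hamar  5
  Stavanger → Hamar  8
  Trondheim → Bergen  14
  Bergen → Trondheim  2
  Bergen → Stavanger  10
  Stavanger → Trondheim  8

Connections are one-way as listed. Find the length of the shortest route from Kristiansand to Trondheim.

Some routes from Kristiansand to Trondheim:
Kristiansand-Drammen-Hamar-Stavanger-Bergen-Trondheim: 4 + 5 + 14 + 2 + 2 = 27
Kristiansand-Drammen-Hamar-Bergen-Trondheim: 4 + 5 + 10 + 2 = 21
Kristiansand-Drammen-Hamar-Trondheim: 4 + 5 + 3 = 12
Best route has total 12 mi.

12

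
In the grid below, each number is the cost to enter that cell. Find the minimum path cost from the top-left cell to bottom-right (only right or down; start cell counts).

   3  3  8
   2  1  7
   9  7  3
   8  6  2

Take [0,0] → [1,0] → [1,1] → [1,2] → [2,2] → [3,2] for a total of 3 + 2 + 1 + 7 + 3 + 2 = 18.
For comparison, the top-then-right route costs 26.

18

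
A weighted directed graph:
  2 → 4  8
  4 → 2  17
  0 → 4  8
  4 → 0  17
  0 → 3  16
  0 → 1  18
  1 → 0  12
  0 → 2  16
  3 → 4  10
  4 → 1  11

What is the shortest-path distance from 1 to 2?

28

Routes from 1 to 2:
1→0→3→4→2: 12 + 16 + 10 + 17 = 55
1→0→2: 12 + 16 = 28
1→0→4→2: 12 + 8 + 17 = 37
Shortest: 28.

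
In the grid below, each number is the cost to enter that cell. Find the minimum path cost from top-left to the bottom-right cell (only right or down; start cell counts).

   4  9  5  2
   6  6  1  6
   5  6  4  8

29

Best path: (0,0) -> (1,0) -> (1,1) -> (1,2) -> (2,2) -> (2,3)
Cost: 4 + 6 + 6 + 1 + 4 + 8 = 29
For comparison, the top-then-right route costs 34.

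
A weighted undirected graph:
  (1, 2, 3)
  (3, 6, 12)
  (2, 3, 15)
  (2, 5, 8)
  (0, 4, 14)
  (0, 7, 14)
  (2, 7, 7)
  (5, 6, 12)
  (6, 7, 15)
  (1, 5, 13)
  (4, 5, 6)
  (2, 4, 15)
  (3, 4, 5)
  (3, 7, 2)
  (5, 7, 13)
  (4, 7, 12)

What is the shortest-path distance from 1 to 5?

Some routes from 1 to 5:
1→2→7→5: 3 + 7 + 13 = 23
1→5: 13
1→2→7→3→4→5: 3 + 7 + 2 + 5 + 6 = 23
1→2→5: 3 + 8 = 11
1→2→4→5: 3 + 15 + 6 = 24
Shortest: 11.

11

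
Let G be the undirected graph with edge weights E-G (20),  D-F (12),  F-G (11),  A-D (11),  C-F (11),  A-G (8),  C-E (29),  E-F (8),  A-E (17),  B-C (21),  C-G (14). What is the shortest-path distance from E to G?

Comparing a few candidate routes:
E -> A -> G: 17 + 8 = 25
E -> F -> G: 8 + 11 = 19
E -> G: 20
Shortest: 19.

19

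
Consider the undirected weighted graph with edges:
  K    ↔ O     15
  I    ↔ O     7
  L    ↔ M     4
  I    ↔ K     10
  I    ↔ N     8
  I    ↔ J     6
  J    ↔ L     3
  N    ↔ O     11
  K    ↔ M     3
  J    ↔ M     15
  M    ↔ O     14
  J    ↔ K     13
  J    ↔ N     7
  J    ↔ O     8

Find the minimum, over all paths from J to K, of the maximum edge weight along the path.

4

Checking several routes:
J-N-I-K: max(7, 8, 10) = 10
J-L-M-K: max(3, 4, 3) = 4
J-I-K: max(6, 10) = 10
Smallest bottleneck: 4.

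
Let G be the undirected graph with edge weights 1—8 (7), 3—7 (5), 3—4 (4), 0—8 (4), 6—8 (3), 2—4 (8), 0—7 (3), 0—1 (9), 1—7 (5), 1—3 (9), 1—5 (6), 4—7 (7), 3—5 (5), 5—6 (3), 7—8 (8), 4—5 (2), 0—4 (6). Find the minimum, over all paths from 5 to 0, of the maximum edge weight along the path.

4

Some routes from 5 to 0:
5→3→7→0: max(5, 5, 3) = 5
5→1→7→3→4→0: max(6, 5, 5, 4, 6) = 6
5→4→3→7→0: max(2, 4, 5, 3) = 5
5→6→8→0: max(3, 3, 4) = 4
Best route has worst link 4.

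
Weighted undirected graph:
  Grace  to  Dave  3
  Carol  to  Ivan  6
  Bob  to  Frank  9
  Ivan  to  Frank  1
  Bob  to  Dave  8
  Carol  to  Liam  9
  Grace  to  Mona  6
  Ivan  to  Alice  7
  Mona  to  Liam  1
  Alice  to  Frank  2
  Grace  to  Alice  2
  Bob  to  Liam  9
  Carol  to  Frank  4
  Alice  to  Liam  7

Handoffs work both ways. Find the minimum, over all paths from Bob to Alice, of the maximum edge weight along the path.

A few of the Bob→Alice routes:
Bob→Liam→Mona→Grace→Alice: max(9, 1, 6, 2) = 9
Bob→Liam→Carol→Ivan→Frank→Alice: max(9, 9, 6, 1, 2) = 9
Bob→Liam→Carol→Ivan→Alice: max(9, 9, 6, 7) = 9
Bob→Liam→Alice: max(9, 7) = 9
Bob→Dave→Grace→Alice: max(8, 3, 2) = 8
Bob→Dave→Grace→Mona→Liam→Alice: max(8, 3, 6, 1, 7) = 8
The minimum achievable maximum is 8.

8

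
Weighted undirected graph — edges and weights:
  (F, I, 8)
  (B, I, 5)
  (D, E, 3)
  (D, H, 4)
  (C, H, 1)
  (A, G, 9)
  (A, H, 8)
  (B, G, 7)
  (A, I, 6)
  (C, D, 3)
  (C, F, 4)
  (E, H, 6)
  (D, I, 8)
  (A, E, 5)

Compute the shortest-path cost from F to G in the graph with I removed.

Some routes from F to G avoiding I:
F - C - D - E - A - G: 4 + 3 + 3 + 5 + 9 = 24
F - C - H - D - E - A - G: 4 + 1 + 4 + 3 + 5 + 9 = 26
F - C - H - E - A - G: 4 + 1 + 6 + 5 + 9 = 25
F - C - H - A - G: 4 + 1 + 8 + 9 = 22
Best route has total 22.

22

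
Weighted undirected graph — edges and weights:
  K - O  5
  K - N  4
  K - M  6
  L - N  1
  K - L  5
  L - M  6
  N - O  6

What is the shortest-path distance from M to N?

7

Checking several routes:
M -> L -> K -> N: 6 + 5 + 4 = 15
M -> K -> L -> N: 6 + 5 + 1 = 12
M -> L -> N: 6 + 1 = 7
M -> K -> N: 6 + 4 = 10
M -> K -> O -> N: 6 + 5 + 6 = 17
Best route has total 7.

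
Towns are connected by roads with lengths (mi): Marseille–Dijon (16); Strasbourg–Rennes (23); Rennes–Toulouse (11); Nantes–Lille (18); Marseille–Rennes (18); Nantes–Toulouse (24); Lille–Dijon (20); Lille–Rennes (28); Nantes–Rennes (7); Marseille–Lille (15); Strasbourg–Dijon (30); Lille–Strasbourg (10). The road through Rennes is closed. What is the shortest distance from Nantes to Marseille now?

Routes from Nantes to Marseille avoiding Rennes:
Nantes-Lille-Dijon-Marseille: 18 + 20 + 16 = 54
Nantes-Lille-Marseille: 18 + 15 = 33
Nantes-Lille-Strasbourg-Dijon-Marseille: 18 + 10 + 30 + 16 = 74
The minimum is 33 mi.

33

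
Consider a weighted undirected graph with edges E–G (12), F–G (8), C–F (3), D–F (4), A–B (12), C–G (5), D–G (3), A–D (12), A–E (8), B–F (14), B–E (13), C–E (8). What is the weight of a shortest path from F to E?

11

Checking several routes:
F → D → G → C → E: 4 + 3 + 5 + 8 = 20
F → C → G → E: 3 + 5 + 12 = 20
F → D → G → E: 4 + 3 + 12 = 19
F → C → E: 3 + 8 = 11
The minimum is 11.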